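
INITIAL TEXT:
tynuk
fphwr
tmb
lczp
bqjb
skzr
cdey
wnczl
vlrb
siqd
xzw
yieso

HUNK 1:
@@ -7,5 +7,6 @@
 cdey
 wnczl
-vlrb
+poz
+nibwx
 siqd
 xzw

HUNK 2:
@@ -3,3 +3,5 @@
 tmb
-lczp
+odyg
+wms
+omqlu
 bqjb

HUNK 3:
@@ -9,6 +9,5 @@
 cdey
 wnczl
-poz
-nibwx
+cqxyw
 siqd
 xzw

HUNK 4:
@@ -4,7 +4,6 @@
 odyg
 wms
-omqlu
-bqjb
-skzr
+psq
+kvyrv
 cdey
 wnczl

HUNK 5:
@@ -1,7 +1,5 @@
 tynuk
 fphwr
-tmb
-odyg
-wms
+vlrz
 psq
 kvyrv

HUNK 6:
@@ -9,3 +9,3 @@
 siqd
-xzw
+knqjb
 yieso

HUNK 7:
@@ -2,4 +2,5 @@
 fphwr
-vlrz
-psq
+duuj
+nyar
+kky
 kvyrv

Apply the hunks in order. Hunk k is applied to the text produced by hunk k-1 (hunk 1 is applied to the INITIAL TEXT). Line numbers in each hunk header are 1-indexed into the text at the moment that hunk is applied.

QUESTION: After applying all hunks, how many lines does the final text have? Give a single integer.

Answer: 12

Derivation:
Hunk 1: at line 7 remove [vlrb] add [poz,nibwx] -> 13 lines: tynuk fphwr tmb lczp bqjb skzr cdey wnczl poz nibwx siqd xzw yieso
Hunk 2: at line 3 remove [lczp] add [odyg,wms,omqlu] -> 15 lines: tynuk fphwr tmb odyg wms omqlu bqjb skzr cdey wnczl poz nibwx siqd xzw yieso
Hunk 3: at line 9 remove [poz,nibwx] add [cqxyw] -> 14 lines: tynuk fphwr tmb odyg wms omqlu bqjb skzr cdey wnczl cqxyw siqd xzw yieso
Hunk 4: at line 4 remove [omqlu,bqjb,skzr] add [psq,kvyrv] -> 13 lines: tynuk fphwr tmb odyg wms psq kvyrv cdey wnczl cqxyw siqd xzw yieso
Hunk 5: at line 1 remove [tmb,odyg,wms] add [vlrz] -> 11 lines: tynuk fphwr vlrz psq kvyrv cdey wnczl cqxyw siqd xzw yieso
Hunk 6: at line 9 remove [xzw] add [knqjb] -> 11 lines: tynuk fphwr vlrz psq kvyrv cdey wnczl cqxyw siqd knqjb yieso
Hunk 7: at line 2 remove [vlrz,psq] add [duuj,nyar,kky] -> 12 lines: tynuk fphwr duuj nyar kky kvyrv cdey wnczl cqxyw siqd knqjb yieso
Final line count: 12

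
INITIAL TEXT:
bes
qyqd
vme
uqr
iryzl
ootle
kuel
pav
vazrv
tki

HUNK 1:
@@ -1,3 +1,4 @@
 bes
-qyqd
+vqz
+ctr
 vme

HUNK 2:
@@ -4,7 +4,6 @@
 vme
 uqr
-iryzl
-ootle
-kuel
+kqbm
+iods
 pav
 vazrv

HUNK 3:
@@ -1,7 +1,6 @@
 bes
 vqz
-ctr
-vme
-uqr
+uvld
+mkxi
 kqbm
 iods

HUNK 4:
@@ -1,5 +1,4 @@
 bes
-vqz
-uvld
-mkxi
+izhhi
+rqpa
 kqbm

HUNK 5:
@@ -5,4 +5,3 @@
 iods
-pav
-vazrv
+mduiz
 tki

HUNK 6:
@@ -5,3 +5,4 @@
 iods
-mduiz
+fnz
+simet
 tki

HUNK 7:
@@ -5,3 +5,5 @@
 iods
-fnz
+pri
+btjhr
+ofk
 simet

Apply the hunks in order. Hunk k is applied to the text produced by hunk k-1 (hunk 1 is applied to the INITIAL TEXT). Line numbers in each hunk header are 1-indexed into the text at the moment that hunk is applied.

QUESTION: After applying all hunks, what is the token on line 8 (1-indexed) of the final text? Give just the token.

Answer: ofk

Derivation:
Hunk 1: at line 1 remove [qyqd] add [vqz,ctr] -> 11 lines: bes vqz ctr vme uqr iryzl ootle kuel pav vazrv tki
Hunk 2: at line 4 remove [iryzl,ootle,kuel] add [kqbm,iods] -> 10 lines: bes vqz ctr vme uqr kqbm iods pav vazrv tki
Hunk 3: at line 1 remove [ctr,vme,uqr] add [uvld,mkxi] -> 9 lines: bes vqz uvld mkxi kqbm iods pav vazrv tki
Hunk 4: at line 1 remove [vqz,uvld,mkxi] add [izhhi,rqpa] -> 8 lines: bes izhhi rqpa kqbm iods pav vazrv tki
Hunk 5: at line 5 remove [pav,vazrv] add [mduiz] -> 7 lines: bes izhhi rqpa kqbm iods mduiz tki
Hunk 6: at line 5 remove [mduiz] add [fnz,simet] -> 8 lines: bes izhhi rqpa kqbm iods fnz simet tki
Hunk 7: at line 5 remove [fnz] add [pri,btjhr,ofk] -> 10 lines: bes izhhi rqpa kqbm iods pri btjhr ofk simet tki
Final line 8: ofk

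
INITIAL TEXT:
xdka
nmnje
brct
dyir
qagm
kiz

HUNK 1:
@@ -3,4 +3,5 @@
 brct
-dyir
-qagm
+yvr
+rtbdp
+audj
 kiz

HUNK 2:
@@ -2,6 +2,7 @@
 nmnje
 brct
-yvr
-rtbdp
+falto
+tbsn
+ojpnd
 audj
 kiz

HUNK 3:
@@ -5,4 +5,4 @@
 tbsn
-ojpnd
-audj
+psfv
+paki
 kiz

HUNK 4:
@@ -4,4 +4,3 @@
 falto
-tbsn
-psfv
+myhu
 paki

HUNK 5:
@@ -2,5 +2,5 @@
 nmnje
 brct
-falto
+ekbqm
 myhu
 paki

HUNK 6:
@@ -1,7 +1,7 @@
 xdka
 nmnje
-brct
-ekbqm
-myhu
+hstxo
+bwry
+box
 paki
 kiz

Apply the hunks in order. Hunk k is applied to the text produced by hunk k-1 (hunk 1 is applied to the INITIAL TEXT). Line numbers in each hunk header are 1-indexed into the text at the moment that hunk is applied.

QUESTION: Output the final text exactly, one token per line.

Answer: xdka
nmnje
hstxo
bwry
box
paki
kiz

Derivation:
Hunk 1: at line 3 remove [dyir,qagm] add [yvr,rtbdp,audj] -> 7 lines: xdka nmnje brct yvr rtbdp audj kiz
Hunk 2: at line 2 remove [yvr,rtbdp] add [falto,tbsn,ojpnd] -> 8 lines: xdka nmnje brct falto tbsn ojpnd audj kiz
Hunk 3: at line 5 remove [ojpnd,audj] add [psfv,paki] -> 8 lines: xdka nmnje brct falto tbsn psfv paki kiz
Hunk 4: at line 4 remove [tbsn,psfv] add [myhu] -> 7 lines: xdka nmnje brct falto myhu paki kiz
Hunk 5: at line 2 remove [falto] add [ekbqm] -> 7 lines: xdka nmnje brct ekbqm myhu paki kiz
Hunk 6: at line 1 remove [brct,ekbqm,myhu] add [hstxo,bwry,box] -> 7 lines: xdka nmnje hstxo bwry box paki kiz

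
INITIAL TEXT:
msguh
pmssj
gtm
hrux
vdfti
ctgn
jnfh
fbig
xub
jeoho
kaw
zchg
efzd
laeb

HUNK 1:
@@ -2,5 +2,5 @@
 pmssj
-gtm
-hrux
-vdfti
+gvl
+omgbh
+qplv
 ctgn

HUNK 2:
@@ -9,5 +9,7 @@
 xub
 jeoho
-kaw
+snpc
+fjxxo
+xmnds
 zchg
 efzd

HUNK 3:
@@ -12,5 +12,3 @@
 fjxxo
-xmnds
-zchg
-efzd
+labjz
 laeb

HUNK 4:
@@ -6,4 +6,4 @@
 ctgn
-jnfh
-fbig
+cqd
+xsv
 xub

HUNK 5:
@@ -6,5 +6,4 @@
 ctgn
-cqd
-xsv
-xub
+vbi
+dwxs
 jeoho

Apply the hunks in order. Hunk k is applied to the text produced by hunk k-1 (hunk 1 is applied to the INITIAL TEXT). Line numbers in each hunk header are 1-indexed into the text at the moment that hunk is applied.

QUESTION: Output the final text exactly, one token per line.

Hunk 1: at line 2 remove [gtm,hrux,vdfti] add [gvl,omgbh,qplv] -> 14 lines: msguh pmssj gvl omgbh qplv ctgn jnfh fbig xub jeoho kaw zchg efzd laeb
Hunk 2: at line 9 remove [kaw] add [snpc,fjxxo,xmnds] -> 16 lines: msguh pmssj gvl omgbh qplv ctgn jnfh fbig xub jeoho snpc fjxxo xmnds zchg efzd laeb
Hunk 3: at line 12 remove [xmnds,zchg,efzd] add [labjz] -> 14 lines: msguh pmssj gvl omgbh qplv ctgn jnfh fbig xub jeoho snpc fjxxo labjz laeb
Hunk 4: at line 6 remove [jnfh,fbig] add [cqd,xsv] -> 14 lines: msguh pmssj gvl omgbh qplv ctgn cqd xsv xub jeoho snpc fjxxo labjz laeb
Hunk 5: at line 6 remove [cqd,xsv,xub] add [vbi,dwxs] -> 13 lines: msguh pmssj gvl omgbh qplv ctgn vbi dwxs jeoho snpc fjxxo labjz laeb

Answer: msguh
pmssj
gvl
omgbh
qplv
ctgn
vbi
dwxs
jeoho
snpc
fjxxo
labjz
laeb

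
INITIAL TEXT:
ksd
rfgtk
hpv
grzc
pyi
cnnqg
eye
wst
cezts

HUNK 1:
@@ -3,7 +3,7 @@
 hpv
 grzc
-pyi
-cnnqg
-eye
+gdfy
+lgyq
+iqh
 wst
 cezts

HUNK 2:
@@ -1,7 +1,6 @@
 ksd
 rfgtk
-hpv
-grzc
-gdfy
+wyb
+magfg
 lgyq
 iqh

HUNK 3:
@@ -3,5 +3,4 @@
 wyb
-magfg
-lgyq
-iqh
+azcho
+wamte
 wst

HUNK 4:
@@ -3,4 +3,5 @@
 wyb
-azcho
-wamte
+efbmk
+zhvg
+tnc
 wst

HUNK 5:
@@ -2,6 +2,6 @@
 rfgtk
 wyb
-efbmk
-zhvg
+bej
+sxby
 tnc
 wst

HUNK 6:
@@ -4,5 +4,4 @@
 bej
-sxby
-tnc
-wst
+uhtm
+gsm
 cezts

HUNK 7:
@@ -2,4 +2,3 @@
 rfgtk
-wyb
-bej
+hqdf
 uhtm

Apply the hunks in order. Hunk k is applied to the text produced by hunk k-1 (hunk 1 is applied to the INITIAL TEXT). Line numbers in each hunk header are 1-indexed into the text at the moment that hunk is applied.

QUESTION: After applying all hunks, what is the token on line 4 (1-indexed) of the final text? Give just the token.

Hunk 1: at line 3 remove [pyi,cnnqg,eye] add [gdfy,lgyq,iqh] -> 9 lines: ksd rfgtk hpv grzc gdfy lgyq iqh wst cezts
Hunk 2: at line 1 remove [hpv,grzc,gdfy] add [wyb,magfg] -> 8 lines: ksd rfgtk wyb magfg lgyq iqh wst cezts
Hunk 3: at line 3 remove [magfg,lgyq,iqh] add [azcho,wamte] -> 7 lines: ksd rfgtk wyb azcho wamte wst cezts
Hunk 4: at line 3 remove [azcho,wamte] add [efbmk,zhvg,tnc] -> 8 lines: ksd rfgtk wyb efbmk zhvg tnc wst cezts
Hunk 5: at line 2 remove [efbmk,zhvg] add [bej,sxby] -> 8 lines: ksd rfgtk wyb bej sxby tnc wst cezts
Hunk 6: at line 4 remove [sxby,tnc,wst] add [uhtm,gsm] -> 7 lines: ksd rfgtk wyb bej uhtm gsm cezts
Hunk 7: at line 2 remove [wyb,bej] add [hqdf] -> 6 lines: ksd rfgtk hqdf uhtm gsm cezts
Final line 4: uhtm

Answer: uhtm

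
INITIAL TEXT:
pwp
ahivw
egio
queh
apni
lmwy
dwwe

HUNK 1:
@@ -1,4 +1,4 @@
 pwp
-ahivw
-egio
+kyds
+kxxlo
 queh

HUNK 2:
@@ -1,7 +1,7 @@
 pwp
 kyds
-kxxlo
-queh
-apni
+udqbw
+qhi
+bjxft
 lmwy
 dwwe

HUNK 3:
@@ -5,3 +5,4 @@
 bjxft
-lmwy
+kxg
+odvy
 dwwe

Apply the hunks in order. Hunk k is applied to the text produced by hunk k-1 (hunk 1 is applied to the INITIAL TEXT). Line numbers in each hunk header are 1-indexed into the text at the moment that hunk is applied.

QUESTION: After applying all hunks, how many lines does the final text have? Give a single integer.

Answer: 8

Derivation:
Hunk 1: at line 1 remove [ahivw,egio] add [kyds,kxxlo] -> 7 lines: pwp kyds kxxlo queh apni lmwy dwwe
Hunk 2: at line 1 remove [kxxlo,queh,apni] add [udqbw,qhi,bjxft] -> 7 lines: pwp kyds udqbw qhi bjxft lmwy dwwe
Hunk 3: at line 5 remove [lmwy] add [kxg,odvy] -> 8 lines: pwp kyds udqbw qhi bjxft kxg odvy dwwe
Final line count: 8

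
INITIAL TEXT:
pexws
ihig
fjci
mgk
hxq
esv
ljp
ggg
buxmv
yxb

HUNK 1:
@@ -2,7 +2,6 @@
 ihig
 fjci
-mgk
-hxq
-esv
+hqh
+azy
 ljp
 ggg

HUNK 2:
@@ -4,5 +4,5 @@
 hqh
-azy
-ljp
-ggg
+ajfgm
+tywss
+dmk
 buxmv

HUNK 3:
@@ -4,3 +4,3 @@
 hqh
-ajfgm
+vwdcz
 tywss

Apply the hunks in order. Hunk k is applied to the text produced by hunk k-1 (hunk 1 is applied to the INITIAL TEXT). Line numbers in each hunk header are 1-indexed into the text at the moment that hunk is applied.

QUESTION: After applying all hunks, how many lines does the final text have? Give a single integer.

Hunk 1: at line 2 remove [mgk,hxq,esv] add [hqh,azy] -> 9 lines: pexws ihig fjci hqh azy ljp ggg buxmv yxb
Hunk 2: at line 4 remove [azy,ljp,ggg] add [ajfgm,tywss,dmk] -> 9 lines: pexws ihig fjci hqh ajfgm tywss dmk buxmv yxb
Hunk 3: at line 4 remove [ajfgm] add [vwdcz] -> 9 lines: pexws ihig fjci hqh vwdcz tywss dmk buxmv yxb
Final line count: 9

Answer: 9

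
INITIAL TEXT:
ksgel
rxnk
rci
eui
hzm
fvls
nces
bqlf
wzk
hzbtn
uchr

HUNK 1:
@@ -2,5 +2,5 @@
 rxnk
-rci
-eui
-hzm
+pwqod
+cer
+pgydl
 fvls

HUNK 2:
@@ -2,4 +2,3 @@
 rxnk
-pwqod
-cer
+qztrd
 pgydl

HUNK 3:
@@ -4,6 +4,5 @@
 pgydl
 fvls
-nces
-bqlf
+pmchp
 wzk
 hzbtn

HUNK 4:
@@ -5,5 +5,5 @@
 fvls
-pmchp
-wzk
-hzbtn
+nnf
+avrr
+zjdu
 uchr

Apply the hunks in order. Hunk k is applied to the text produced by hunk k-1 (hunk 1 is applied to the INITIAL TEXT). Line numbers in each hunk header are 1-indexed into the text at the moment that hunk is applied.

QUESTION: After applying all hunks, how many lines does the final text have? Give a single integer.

Hunk 1: at line 2 remove [rci,eui,hzm] add [pwqod,cer,pgydl] -> 11 lines: ksgel rxnk pwqod cer pgydl fvls nces bqlf wzk hzbtn uchr
Hunk 2: at line 2 remove [pwqod,cer] add [qztrd] -> 10 lines: ksgel rxnk qztrd pgydl fvls nces bqlf wzk hzbtn uchr
Hunk 3: at line 4 remove [nces,bqlf] add [pmchp] -> 9 lines: ksgel rxnk qztrd pgydl fvls pmchp wzk hzbtn uchr
Hunk 4: at line 5 remove [pmchp,wzk,hzbtn] add [nnf,avrr,zjdu] -> 9 lines: ksgel rxnk qztrd pgydl fvls nnf avrr zjdu uchr
Final line count: 9

Answer: 9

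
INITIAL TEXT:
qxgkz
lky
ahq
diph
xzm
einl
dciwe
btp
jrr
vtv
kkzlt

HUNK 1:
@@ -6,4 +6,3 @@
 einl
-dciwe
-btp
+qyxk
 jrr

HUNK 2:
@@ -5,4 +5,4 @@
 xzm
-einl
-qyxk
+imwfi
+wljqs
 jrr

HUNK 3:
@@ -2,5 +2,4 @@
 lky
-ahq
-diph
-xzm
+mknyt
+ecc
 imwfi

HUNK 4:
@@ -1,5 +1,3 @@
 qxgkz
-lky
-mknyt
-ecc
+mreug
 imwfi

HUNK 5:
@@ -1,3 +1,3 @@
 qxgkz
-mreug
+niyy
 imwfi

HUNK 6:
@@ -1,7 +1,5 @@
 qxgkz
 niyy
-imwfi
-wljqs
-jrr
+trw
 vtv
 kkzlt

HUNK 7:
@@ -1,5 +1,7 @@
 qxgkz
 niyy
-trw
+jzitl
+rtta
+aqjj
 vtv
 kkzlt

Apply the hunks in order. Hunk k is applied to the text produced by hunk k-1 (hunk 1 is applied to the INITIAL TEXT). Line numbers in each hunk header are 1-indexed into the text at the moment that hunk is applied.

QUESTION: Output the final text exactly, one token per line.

Answer: qxgkz
niyy
jzitl
rtta
aqjj
vtv
kkzlt

Derivation:
Hunk 1: at line 6 remove [dciwe,btp] add [qyxk] -> 10 lines: qxgkz lky ahq diph xzm einl qyxk jrr vtv kkzlt
Hunk 2: at line 5 remove [einl,qyxk] add [imwfi,wljqs] -> 10 lines: qxgkz lky ahq diph xzm imwfi wljqs jrr vtv kkzlt
Hunk 3: at line 2 remove [ahq,diph,xzm] add [mknyt,ecc] -> 9 lines: qxgkz lky mknyt ecc imwfi wljqs jrr vtv kkzlt
Hunk 4: at line 1 remove [lky,mknyt,ecc] add [mreug] -> 7 lines: qxgkz mreug imwfi wljqs jrr vtv kkzlt
Hunk 5: at line 1 remove [mreug] add [niyy] -> 7 lines: qxgkz niyy imwfi wljqs jrr vtv kkzlt
Hunk 6: at line 1 remove [imwfi,wljqs,jrr] add [trw] -> 5 lines: qxgkz niyy trw vtv kkzlt
Hunk 7: at line 1 remove [trw] add [jzitl,rtta,aqjj] -> 7 lines: qxgkz niyy jzitl rtta aqjj vtv kkzlt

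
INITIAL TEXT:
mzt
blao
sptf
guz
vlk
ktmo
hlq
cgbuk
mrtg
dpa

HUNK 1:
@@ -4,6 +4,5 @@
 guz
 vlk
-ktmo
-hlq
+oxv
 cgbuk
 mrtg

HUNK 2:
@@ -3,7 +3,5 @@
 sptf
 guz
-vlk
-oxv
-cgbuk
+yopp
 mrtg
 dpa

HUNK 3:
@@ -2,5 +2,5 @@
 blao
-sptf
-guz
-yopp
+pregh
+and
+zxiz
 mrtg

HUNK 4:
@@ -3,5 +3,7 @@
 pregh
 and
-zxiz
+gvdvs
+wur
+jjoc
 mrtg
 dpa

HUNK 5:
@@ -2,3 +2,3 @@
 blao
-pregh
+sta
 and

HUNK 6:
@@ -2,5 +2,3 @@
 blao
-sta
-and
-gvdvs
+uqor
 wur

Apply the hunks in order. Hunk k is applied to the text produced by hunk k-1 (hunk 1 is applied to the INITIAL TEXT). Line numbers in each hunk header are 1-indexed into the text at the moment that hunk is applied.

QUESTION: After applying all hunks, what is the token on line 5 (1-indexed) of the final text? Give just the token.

Answer: jjoc

Derivation:
Hunk 1: at line 4 remove [ktmo,hlq] add [oxv] -> 9 lines: mzt blao sptf guz vlk oxv cgbuk mrtg dpa
Hunk 2: at line 3 remove [vlk,oxv,cgbuk] add [yopp] -> 7 lines: mzt blao sptf guz yopp mrtg dpa
Hunk 3: at line 2 remove [sptf,guz,yopp] add [pregh,and,zxiz] -> 7 lines: mzt blao pregh and zxiz mrtg dpa
Hunk 4: at line 3 remove [zxiz] add [gvdvs,wur,jjoc] -> 9 lines: mzt blao pregh and gvdvs wur jjoc mrtg dpa
Hunk 5: at line 2 remove [pregh] add [sta] -> 9 lines: mzt blao sta and gvdvs wur jjoc mrtg dpa
Hunk 6: at line 2 remove [sta,and,gvdvs] add [uqor] -> 7 lines: mzt blao uqor wur jjoc mrtg dpa
Final line 5: jjoc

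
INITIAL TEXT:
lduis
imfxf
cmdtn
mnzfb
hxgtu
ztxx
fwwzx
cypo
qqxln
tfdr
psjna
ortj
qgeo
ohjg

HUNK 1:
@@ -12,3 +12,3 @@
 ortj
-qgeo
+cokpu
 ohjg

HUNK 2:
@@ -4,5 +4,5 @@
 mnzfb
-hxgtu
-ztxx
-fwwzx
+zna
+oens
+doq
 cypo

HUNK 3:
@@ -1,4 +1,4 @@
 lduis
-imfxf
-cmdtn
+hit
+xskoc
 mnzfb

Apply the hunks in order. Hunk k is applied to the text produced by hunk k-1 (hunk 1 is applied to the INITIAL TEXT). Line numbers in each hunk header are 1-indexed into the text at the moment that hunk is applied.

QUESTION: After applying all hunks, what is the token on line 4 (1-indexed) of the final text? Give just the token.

Answer: mnzfb

Derivation:
Hunk 1: at line 12 remove [qgeo] add [cokpu] -> 14 lines: lduis imfxf cmdtn mnzfb hxgtu ztxx fwwzx cypo qqxln tfdr psjna ortj cokpu ohjg
Hunk 2: at line 4 remove [hxgtu,ztxx,fwwzx] add [zna,oens,doq] -> 14 lines: lduis imfxf cmdtn mnzfb zna oens doq cypo qqxln tfdr psjna ortj cokpu ohjg
Hunk 3: at line 1 remove [imfxf,cmdtn] add [hit,xskoc] -> 14 lines: lduis hit xskoc mnzfb zna oens doq cypo qqxln tfdr psjna ortj cokpu ohjg
Final line 4: mnzfb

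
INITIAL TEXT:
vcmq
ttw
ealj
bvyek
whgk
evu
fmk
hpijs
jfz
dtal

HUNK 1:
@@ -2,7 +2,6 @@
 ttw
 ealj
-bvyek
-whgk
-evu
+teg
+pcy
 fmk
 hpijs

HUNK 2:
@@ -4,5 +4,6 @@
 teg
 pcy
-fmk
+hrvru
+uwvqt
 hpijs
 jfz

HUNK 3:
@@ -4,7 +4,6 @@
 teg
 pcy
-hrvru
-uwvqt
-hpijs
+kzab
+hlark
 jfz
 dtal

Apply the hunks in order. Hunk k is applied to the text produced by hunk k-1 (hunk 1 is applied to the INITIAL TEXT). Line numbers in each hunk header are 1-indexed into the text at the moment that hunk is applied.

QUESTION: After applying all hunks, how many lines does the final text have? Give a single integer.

Hunk 1: at line 2 remove [bvyek,whgk,evu] add [teg,pcy] -> 9 lines: vcmq ttw ealj teg pcy fmk hpijs jfz dtal
Hunk 2: at line 4 remove [fmk] add [hrvru,uwvqt] -> 10 lines: vcmq ttw ealj teg pcy hrvru uwvqt hpijs jfz dtal
Hunk 3: at line 4 remove [hrvru,uwvqt,hpijs] add [kzab,hlark] -> 9 lines: vcmq ttw ealj teg pcy kzab hlark jfz dtal
Final line count: 9

Answer: 9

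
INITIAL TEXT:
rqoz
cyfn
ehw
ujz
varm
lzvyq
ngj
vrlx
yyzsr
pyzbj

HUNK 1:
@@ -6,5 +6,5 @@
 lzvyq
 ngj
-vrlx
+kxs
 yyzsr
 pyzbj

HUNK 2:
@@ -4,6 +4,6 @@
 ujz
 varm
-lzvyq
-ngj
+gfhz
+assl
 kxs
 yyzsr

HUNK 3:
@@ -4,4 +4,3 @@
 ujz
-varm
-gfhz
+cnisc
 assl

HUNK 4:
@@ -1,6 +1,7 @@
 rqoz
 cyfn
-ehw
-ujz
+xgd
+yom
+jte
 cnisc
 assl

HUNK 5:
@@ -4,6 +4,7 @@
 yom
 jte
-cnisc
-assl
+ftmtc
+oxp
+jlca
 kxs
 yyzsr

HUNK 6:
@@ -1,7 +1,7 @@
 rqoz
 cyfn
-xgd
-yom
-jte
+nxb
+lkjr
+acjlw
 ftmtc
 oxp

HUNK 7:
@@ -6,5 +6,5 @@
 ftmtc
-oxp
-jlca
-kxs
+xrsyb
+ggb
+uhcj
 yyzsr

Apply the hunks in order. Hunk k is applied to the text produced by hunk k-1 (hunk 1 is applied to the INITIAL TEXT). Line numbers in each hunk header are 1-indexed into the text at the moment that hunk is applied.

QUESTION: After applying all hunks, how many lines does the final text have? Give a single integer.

Hunk 1: at line 6 remove [vrlx] add [kxs] -> 10 lines: rqoz cyfn ehw ujz varm lzvyq ngj kxs yyzsr pyzbj
Hunk 2: at line 4 remove [lzvyq,ngj] add [gfhz,assl] -> 10 lines: rqoz cyfn ehw ujz varm gfhz assl kxs yyzsr pyzbj
Hunk 3: at line 4 remove [varm,gfhz] add [cnisc] -> 9 lines: rqoz cyfn ehw ujz cnisc assl kxs yyzsr pyzbj
Hunk 4: at line 1 remove [ehw,ujz] add [xgd,yom,jte] -> 10 lines: rqoz cyfn xgd yom jte cnisc assl kxs yyzsr pyzbj
Hunk 5: at line 4 remove [cnisc,assl] add [ftmtc,oxp,jlca] -> 11 lines: rqoz cyfn xgd yom jte ftmtc oxp jlca kxs yyzsr pyzbj
Hunk 6: at line 1 remove [xgd,yom,jte] add [nxb,lkjr,acjlw] -> 11 lines: rqoz cyfn nxb lkjr acjlw ftmtc oxp jlca kxs yyzsr pyzbj
Hunk 7: at line 6 remove [oxp,jlca,kxs] add [xrsyb,ggb,uhcj] -> 11 lines: rqoz cyfn nxb lkjr acjlw ftmtc xrsyb ggb uhcj yyzsr pyzbj
Final line count: 11

Answer: 11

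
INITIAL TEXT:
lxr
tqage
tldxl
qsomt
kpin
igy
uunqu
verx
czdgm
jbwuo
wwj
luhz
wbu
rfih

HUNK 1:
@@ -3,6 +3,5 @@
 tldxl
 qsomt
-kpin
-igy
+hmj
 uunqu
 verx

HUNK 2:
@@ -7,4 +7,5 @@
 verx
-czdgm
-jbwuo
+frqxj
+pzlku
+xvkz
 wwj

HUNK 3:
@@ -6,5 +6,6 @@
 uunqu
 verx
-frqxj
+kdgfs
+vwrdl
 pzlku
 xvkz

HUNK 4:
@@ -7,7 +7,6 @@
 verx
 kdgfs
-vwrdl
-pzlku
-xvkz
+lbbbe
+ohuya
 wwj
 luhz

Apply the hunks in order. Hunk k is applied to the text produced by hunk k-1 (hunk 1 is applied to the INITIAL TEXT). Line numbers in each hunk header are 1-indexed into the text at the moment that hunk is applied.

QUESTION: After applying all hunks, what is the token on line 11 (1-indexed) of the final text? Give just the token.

Hunk 1: at line 3 remove [kpin,igy] add [hmj] -> 13 lines: lxr tqage tldxl qsomt hmj uunqu verx czdgm jbwuo wwj luhz wbu rfih
Hunk 2: at line 7 remove [czdgm,jbwuo] add [frqxj,pzlku,xvkz] -> 14 lines: lxr tqage tldxl qsomt hmj uunqu verx frqxj pzlku xvkz wwj luhz wbu rfih
Hunk 3: at line 6 remove [frqxj] add [kdgfs,vwrdl] -> 15 lines: lxr tqage tldxl qsomt hmj uunqu verx kdgfs vwrdl pzlku xvkz wwj luhz wbu rfih
Hunk 4: at line 7 remove [vwrdl,pzlku,xvkz] add [lbbbe,ohuya] -> 14 lines: lxr tqage tldxl qsomt hmj uunqu verx kdgfs lbbbe ohuya wwj luhz wbu rfih
Final line 11: wwj

Answer: wwj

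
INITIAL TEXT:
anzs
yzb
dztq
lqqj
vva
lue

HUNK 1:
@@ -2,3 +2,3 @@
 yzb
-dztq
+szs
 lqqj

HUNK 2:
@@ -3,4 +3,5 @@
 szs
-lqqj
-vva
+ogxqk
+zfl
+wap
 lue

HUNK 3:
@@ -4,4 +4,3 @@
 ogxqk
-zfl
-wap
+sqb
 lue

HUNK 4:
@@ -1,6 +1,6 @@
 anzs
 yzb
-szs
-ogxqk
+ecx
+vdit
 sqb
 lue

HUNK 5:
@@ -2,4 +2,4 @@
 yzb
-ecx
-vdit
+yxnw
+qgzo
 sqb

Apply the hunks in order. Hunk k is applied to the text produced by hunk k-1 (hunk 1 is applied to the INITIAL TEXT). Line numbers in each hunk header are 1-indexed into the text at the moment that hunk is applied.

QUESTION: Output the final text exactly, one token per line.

Answer: anzs
yzb
yxnw
qgzo
sqb
lue

Derivation:
Hunk 1: at line 2 remove [dztq] add [szs] -> 6 lines: anzs yzb szs lqqj vva lue
Hunk 2: at line 3 remove [lqqj,vva] add [ogxqk,zfl,wap] -> 7 lines: anzs yzb szs ogxqk zfl wap lue
Hunk 3: at line 4 remove [zfl,wap] add [sqb] -> 6 lines: anzs yzb szs ogxqk sqb lue
Hunk 4: at line 1 remove [szs,ogxqk] add [ecx,vdit] -> 6 lines: anzs yzb ecx vdit sqb lue
Hunk 5: at line 2 remove [ecx,vdit] add [yxnw,qgzo] -> 6 lines: anzs yzb yxnw qgzo sqb lue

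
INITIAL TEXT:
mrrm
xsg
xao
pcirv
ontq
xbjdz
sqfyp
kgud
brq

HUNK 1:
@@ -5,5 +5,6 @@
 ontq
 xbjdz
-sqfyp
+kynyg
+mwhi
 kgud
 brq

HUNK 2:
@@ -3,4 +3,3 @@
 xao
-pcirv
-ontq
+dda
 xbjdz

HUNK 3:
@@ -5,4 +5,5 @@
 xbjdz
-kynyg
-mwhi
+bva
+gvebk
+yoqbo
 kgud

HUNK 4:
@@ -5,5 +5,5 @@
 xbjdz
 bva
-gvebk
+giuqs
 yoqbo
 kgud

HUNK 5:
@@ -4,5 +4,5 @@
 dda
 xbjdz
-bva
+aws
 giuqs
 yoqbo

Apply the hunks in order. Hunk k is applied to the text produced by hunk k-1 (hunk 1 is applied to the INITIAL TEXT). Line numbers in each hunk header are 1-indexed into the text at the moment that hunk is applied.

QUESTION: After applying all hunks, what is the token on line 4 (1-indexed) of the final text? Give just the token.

Hunk 1: at line 5 remove [sqfyp] add [kynyg,mwhi] -> 10 lines: mrrm xsg xao pcirv ontq xbjdz kynyg mwhi kgud brq
Hunk 2: at line 3 remove [pcirv,ontq] add [dda] -> 9 lines: mrrm xsg xao dda xbjdz kynyg mwhi kgud brq
Hunk 3: at line 5 remove [kynyg,mwhi] add [bva,gvebk,yoqbo] -> 10 lines: mrrm xsg xao dda xbjdz bva gvebk yoqbo kgud brq
Hunk 4: at line 5 remove [gvebk] add [giuqs] -> 10 lines: mrrm xsg xao dda xbjdz bva giuqs yoqbo kgud brq
Hunk 5: at line 4 remove [bva] add [aws] -> 10 lines: mrrm xsg xao dda xbjdz aws giuqs yoqbo kgud brq
Final line 4: dda

Answer: dda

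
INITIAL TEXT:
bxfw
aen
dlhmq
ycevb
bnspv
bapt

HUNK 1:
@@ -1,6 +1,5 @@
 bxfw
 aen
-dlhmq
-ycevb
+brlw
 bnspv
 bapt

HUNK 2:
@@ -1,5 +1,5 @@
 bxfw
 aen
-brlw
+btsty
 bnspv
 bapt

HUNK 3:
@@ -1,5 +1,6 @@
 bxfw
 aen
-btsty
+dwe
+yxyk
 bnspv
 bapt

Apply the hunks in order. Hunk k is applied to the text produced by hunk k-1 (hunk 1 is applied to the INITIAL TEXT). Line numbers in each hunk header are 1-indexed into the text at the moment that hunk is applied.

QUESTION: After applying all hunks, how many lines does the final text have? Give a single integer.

Answer: 6

Derivation:
Hunk 1: at line 1 remove [dlhmq,ycevb] add [brlw] -> 5 lines: bxfw aen brlw bnspv bapt
Hunk 2: at line 1 remove [brlw] add [btsty] -> 5 lines: bxfw aen btsty bnspv bapt
Hunk 3: at line 1 remove [btsty] add [dwe,yxyk] -> 6 lines: bxfw aen dwe yxyk bnspv bapt
Final line count: 6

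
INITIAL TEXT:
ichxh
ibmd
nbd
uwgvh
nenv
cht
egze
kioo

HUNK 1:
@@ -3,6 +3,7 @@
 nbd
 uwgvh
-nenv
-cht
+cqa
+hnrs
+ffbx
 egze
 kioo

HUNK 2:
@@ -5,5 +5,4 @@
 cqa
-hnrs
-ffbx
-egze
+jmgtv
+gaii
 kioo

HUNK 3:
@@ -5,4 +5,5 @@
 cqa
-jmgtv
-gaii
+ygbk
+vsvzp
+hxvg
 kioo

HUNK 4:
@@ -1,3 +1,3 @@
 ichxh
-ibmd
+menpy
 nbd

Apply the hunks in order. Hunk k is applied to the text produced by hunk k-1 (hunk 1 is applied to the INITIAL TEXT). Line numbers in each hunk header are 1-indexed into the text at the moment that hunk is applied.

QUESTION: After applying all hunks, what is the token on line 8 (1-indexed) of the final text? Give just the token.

Hunk 1: at line 3 remove [nenv,cht] add [cqa,hnrs,ffbx] -> 9 lines: ichxh ibmd nbd uwgvh cqa hnrs ffbx egze kioo
Hunk 2: at line 5 remove [hnrs,ffbx,egze] add [jmgtv,gaii] -> 8 lines: ichxh ibmd nbd uwgvh cqa jmgtv gaii kioo
Hunk 3: at line 5 remove [jmgtv,gaii] add [ygbk,vsvzp,hxvg] -> 9 lines: ichxh ibmd nbd uwgvh cqa ygbk vsvzp hxvg kioo
Hunk 4: at line 1 remove [ibmd] add [menpy] -> 9 lines: ichxh menpy nbd uwgvh cqa ygbk vsvzp hxvg kioo
Final line 8: hxvg

Answer: hxvg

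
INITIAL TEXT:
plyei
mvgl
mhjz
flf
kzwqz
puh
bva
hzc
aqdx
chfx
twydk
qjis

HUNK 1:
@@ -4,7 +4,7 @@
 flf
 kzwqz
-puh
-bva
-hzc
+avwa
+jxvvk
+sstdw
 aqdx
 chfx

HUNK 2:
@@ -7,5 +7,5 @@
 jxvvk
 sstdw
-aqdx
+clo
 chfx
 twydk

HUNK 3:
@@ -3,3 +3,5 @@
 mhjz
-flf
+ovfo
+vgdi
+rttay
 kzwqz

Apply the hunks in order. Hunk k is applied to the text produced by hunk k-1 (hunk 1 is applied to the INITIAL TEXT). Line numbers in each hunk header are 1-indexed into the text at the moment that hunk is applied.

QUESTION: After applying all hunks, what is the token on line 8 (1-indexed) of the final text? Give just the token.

Hunk 1: at line 4 remove [puh,bva,hzc] add [avwa,jxvvk,sstdw] -> 12 lines: plyei mvgl mhjz flf kzwqz avwa jxvvk sstdw aqdx chfx twydk qjis
Hunk 2: at line 7 remove [aqdx] add [clo] -> 12 lines: plyei mvgl mhjz flf kzwqz avwa jxvvk sstdw clo chfx twydk qjis
Hunk 3: at line 3 remove [flf] add [ovfo,vgdi,rttay] -> 14 lines: plyei mvgl mhjz ovfo vgdi rttay kzwqz avwa jxvvk sstdw clo chfx twydk qjis
Final line 8: avwa

Answer: avwa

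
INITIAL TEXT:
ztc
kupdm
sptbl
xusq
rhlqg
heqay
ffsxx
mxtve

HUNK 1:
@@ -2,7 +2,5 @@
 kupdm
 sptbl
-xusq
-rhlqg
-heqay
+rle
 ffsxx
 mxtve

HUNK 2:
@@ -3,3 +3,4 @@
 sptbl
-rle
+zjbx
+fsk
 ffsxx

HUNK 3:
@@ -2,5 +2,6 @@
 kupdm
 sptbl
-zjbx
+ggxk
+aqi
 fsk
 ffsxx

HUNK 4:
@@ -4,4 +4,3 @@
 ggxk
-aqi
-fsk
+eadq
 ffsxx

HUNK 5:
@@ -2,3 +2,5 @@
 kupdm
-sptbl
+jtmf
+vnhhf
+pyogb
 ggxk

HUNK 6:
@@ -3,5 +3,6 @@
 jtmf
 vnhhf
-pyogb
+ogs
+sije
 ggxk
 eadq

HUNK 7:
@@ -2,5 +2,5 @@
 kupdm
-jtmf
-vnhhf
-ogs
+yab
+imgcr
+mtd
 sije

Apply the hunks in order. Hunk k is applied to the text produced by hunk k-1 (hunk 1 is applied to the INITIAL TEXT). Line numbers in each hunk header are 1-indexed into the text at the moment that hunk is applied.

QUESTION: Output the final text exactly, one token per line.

Hunk 1: at line 2 remove [xusq,rhlqg,heqay] add [rle] -> 6 lines: ztc kupdm sptbl rle ffsxx mxtve
Hunk 2: at line 3 remove [rle] add [zjbx,fsk] -> 7 lines: ztc kupdm sptbl zjbx fsk ffsxx mxtve
Hunk 3: at line 2 remove [zjbx] add [ggxk,aqi] -> 8 lines: ztc kupdm sptbl ggxk aqi fsk ffsxx mxtve
Hunk 4: at line 4 remove [aqi,fsk] add [eadq] -> 7 lines: ztc kupdm sptbl ggxk eadq ffsxx mxtve
Hunk 5: at line 2 remove [sptbl] add [jtmf,vnhhf,pyogb] -> 9 lines: ztc kupdm jtmf vnhhf pyogb ggxk eadq ffsxx mxtve
Hunk 6: at line 3 remove [pyogb] add [ogs,sije] -> 10 lines: ztc kupdm jtmf vnhhf ogs sije ggxk eadq ffsxx mxtve
Hunk 7: at line 2 remove [jtmf,vnhhf,ogs] add [yab,imgcr,mtd] -> 10 lines: ztc kupdm yab imgcr mtd sije ggxk eadq ffsxx mxtve

Answer: ztc
kupdm
yab
imgcr
mtd
sije
ggxk
eadq
ffsxx
mxtve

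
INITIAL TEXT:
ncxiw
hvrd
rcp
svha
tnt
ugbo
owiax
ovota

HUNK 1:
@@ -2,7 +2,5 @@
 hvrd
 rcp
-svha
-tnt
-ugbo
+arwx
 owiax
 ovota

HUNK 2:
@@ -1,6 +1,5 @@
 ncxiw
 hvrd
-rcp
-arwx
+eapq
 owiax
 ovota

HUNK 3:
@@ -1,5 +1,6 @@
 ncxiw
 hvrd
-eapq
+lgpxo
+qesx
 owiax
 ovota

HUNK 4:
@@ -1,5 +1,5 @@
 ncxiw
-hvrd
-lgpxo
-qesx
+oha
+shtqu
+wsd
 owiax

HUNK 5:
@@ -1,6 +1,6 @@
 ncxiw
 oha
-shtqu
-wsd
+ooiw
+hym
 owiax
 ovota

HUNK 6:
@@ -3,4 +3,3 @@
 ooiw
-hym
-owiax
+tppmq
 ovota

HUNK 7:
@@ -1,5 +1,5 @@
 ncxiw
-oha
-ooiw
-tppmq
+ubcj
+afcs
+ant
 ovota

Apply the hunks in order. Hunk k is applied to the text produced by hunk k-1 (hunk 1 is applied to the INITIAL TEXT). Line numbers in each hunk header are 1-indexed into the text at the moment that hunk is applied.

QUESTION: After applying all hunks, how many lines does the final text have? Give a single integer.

Answer: 5

Derivation:
Hunk 1: at line 2 remove [svha,tnt,ugbo] add [arwx] -> 6 lines: ncxiw hvrd rcp arwx owiax ovota
Hunk 2: at line 1 remove [rcp,arwx] add [eapq] -> 5 lines: ncxiw hvrd eapq owiax ovota
Hunk 3: at line 1 remove [eapq] add [lgpxo,qesx] -> 6 lines: ncxiw hvrd lgpxo qesx owiax ovota
Hunk 4: at line 1 remove [hvrd,lgpxo,qesx] add [oha,shtqu,wsd] -> 6 lines: ncxiw oha shtqu wsd owiax ovota
Hunk 5: at line 1 remove [shtqu,wsd] add [ooiw,hym] -> 6 lines: ncxiw oha ooiw hym owiax ovota
Hunk 6: at line 3 remove [hym,owiax] add [tppmq] -> 5 lines: ncxiw oha ooiw tppmq ovota
Hunk 7: at line 1 remove [oha,ooiw,tppmq] add [ubcj,afcs,ant] -> 5 lines: ncxiw ubcj afcs ant ovota
Final line count: 5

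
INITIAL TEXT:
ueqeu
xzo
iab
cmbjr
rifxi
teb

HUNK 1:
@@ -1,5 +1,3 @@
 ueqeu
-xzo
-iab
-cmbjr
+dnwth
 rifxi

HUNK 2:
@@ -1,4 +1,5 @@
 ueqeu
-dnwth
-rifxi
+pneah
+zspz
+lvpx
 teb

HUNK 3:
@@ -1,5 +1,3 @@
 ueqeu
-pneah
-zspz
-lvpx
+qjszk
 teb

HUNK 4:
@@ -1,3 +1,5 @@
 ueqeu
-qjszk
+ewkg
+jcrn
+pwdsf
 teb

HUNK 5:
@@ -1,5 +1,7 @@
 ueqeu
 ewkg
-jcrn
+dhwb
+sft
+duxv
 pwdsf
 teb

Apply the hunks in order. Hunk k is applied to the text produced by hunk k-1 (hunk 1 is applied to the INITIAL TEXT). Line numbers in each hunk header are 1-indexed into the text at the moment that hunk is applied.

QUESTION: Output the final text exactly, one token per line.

Hunk 1: at line 1 remove [xzo,iab,cmbjr] add [dnwth] -> 4 lines: ueqeu dnwth rifxi teb
Hunk 2: at line 1 remove [dnwth,rifxi] add [pneah,zspz,lvpx] -> 5 lines: ueqeu pneah zspz lvpx teb
Hunk 3: at line 1 remove [pneah,zspz,lvpx] add [qjszk] -> 3 lines: ueqeu qjszk teb
Hunk 4: at line 1 remove [qjszk] add [ewkg,jcrn,pwdsf] -> 5 lines: ueqeu ewkg jcrn pwdsf teb
Hunk 5: at line 1 remove [jcrn] add [dhwb,sft,duxv] -> 7 lines: ueqeu ewkg dhwb sft duxv pwdsf teb

Answer: ueqeu
ewkg
dhwb
sft
duxv
pwdsf
teb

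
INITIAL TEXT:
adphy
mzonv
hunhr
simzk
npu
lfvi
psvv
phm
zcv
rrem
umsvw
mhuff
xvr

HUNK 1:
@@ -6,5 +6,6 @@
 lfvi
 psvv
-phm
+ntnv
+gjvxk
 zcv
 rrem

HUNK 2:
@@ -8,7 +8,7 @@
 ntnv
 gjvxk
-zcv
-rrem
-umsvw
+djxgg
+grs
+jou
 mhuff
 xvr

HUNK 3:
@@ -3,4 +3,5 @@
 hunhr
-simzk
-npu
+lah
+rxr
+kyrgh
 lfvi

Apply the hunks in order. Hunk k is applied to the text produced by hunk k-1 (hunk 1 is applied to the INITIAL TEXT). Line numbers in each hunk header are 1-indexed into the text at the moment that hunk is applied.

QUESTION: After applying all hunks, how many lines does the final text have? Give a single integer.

Hunk 1: at line 6 remove [phm] add [ntnv,gjvxk] -> 14 lines: adphy mzonv hunhr simzk npu lfvi psvv ntnv gjvxk zcv rrem umsvw mhuff xvr
Hunk 2: at line 8 remove [zcv,rrem,umsvw] add [djxgg,grs,jou] -> 14 lines: adphy mzonv hunhr simzk npu lfvi psvv ntnv gjvxk djxgg grs jou mhuff xvr
Hunk 3: at line 3 remove [simzk,npu] add [lah,rxr,kyrgh] -> 15 lines: adphy mzonv hunhr lah rxr kyrgh lfvi psvv ntnv gjvxk djxgg grs jou mhuff xvr
Final line count: 15

Answer: 15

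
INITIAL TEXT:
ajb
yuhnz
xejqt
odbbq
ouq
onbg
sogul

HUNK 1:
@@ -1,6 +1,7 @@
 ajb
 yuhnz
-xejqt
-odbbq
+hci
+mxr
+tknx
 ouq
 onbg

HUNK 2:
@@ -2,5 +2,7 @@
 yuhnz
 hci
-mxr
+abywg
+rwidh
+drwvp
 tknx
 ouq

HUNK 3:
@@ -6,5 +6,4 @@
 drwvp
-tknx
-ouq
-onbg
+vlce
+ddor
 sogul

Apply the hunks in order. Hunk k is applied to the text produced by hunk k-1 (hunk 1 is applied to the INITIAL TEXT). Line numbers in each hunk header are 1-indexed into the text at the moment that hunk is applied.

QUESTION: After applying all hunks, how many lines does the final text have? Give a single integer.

Answer: 9

Derivation:
Hunk 1: at line 1 remove [xejqt,odbbq] add [hci,mxr,tknx] -> 8 lines: ajb yuhnz hci mxr tknx ouq onbg sogul
Hunk 2: at line 2 remove [mxr] add [abywg,rwidh,drwvp] -> 10 lines: ajb yuhnz hci abywg rwidh drwvp tknx ouq onbg sogul
Hunk 3: at line 6 remove [tknx,ouq,onbg] add [vlce,ddor] -> 9 lines: ajb yuhnz hci abywg rwidh drwvp vlce ddor sogul
Final line count: 9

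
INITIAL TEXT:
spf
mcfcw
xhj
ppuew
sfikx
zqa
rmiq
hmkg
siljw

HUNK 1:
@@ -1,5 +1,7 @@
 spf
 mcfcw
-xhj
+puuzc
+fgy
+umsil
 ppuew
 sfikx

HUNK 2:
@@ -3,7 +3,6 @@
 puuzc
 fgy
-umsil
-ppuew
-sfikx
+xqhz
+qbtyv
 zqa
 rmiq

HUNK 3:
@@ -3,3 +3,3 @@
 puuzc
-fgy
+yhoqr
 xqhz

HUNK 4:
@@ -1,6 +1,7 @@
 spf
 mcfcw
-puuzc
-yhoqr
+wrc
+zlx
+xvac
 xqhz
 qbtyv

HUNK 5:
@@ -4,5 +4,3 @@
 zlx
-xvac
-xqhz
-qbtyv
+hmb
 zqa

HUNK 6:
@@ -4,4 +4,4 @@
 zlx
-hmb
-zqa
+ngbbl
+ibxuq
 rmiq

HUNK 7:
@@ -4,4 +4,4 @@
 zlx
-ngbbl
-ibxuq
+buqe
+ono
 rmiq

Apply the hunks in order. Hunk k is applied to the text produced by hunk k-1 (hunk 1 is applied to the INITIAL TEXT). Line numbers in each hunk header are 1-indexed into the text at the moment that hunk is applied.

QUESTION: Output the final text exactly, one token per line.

Answer: spf
mcfcw
wrc
zlx
buqe
ono
rmiq
hmkg
siljw

Derivation:
Hunk 1: at line 1 remove [xhj] add [puuzc,fgy,umsil] -> 11 lines: spf mcfcw puuzc fgy umsil ppuew sfikx zqa rmiq hmkg siljw
Hunk 2: at line 3 remove [umsil,ppuew,sfikx] add [xqhz,qbtyv] -> 10 lines: spf mcfcw puuzc fgy xqhz qbtyv zqa rmiq hmkg siljw
Hunk 3: at line 3 remove [fgy] add [yhoqr] -> 10 lines: spf mcfcw puuzc yhoqr xqhz qbtyv zqa rmiq hmkg siljw
Hunk 4: at line 1 remove [puuzc,yhoqr] add [wrc,zlx,xvac] -> 11 lines: spf mcfcw wrc zlx xvac xqhz qbtyv zqa rmiq hmkg siljw
Hunk 5: at line 4 remove [xvac,xqhz,qbtyv] add [hmb] -> 9 lines: spf mcfcw wrc zlx hmb zqa rmiq hmkg siljw
Hunk 6: at line 4 remove [hmb,zqa] add [ngbbl,ibxuq] -> 9 lines: spf mcfcw wrc zlx ngbbl ibxuq rmiq hmkg siljw
Hunk 7: at line 4 remove [ngbbl,ibxuq] add [buqe,ono] -> 9 lines: spf mcfcw wrc zlx buqe ono rmiq hmkg siljw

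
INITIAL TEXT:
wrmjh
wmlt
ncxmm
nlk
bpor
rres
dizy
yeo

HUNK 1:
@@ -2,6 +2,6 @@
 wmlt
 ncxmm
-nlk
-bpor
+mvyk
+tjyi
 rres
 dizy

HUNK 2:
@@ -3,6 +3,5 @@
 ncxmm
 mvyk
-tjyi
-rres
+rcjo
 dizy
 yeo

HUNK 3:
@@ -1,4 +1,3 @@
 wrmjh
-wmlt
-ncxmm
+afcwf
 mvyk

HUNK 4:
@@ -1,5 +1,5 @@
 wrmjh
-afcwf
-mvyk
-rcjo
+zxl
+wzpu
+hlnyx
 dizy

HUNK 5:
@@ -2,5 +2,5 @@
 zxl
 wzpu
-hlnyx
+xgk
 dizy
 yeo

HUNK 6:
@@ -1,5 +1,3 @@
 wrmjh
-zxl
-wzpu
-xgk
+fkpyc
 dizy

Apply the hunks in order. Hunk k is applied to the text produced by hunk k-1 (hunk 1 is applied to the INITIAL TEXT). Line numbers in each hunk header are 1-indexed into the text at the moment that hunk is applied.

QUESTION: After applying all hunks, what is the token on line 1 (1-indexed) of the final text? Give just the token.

Answer: wrmjh

Derivation:
Hunk 1: at line 2 remove [nlk,bpor] add [mvyk,tjyi] -> 8 lines: wrmjh wmlt ncxmm mvyk tjyi rres dizy yeo
Hunk 2: at line 3 remove [tjyi,rres] add [rcjo] -> 7 lines: wrmjh wmlt ncxmm mvyk rcjo dizy yeo
Hunk 3: at line 1 remove [wmlt,ncxmm] add [afcwf] -> 6 lines: wrmjh afcwf mvyk rcjo dizy yeo
Hunk 4: at line 1 remove [afcwf,mvyk,rcjo] add [zxl,wzpu,hlnyx] -> 6 lines: wrmjh zxl wzpu hlnyx dizy yeo
Hunk 5: at line 2 remove [hlnyx] add [xgk] -> 6 lines: wrmjh zxl wzpu xgk dizy yeo
Hunk 6: at line 1 remove [zxl,wzpu,xgk] add [fkpyc] -> 4 lines: wrmjh fkpyc dizy yeo
Final line 1: wrmjh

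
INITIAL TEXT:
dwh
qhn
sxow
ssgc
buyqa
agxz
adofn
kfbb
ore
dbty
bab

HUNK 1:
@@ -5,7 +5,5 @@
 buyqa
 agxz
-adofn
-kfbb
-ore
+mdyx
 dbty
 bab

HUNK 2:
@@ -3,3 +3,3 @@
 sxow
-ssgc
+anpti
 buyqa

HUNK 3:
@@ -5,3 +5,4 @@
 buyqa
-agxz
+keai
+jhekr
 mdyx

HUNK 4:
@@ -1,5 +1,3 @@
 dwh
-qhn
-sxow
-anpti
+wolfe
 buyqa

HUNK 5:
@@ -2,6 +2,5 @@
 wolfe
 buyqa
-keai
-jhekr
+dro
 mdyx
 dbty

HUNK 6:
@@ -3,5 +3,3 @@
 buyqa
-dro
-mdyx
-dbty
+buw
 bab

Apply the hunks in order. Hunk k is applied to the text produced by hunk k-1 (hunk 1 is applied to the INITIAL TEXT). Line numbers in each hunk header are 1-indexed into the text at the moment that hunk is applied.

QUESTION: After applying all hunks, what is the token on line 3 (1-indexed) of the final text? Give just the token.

Hunk 1: at line 5 remove [adofn,kfbb,ore] add [mdyx] -> 9 lines: dwh qhn sxow ssgc buyqa agxz mdyx dbty bab
Hunk 2: at line 3 remove [ssgc] add [anpti] -> 9 lines: dwh qhn sxow anpti buyqa agxz mdyx dbty bab
Hunk 3: at line 5 remove [agxz] add [keai,jhekr] -> 10 lines: dwh qhn sxow anpti buyqa keai jhekr mdyx dbty bab
Hunk 4: at line 1 remove [qhn,sxow,anpti] add [wolfe] -> 8 lines: dwh wolfe buyqa keai jhekr mdyx dbty bab
Hunk 5: at line 2 remove [keai,jhekr] add [dro] -> 7 lines: dwh wolfe buyqa dro mdyx dbty bab
Hunk 6: at line 3 remove [dro,mdyx,dbty] add [buw] -> 5 lines: dwh wolfe buyqa buw bab
Final line 3: buyqa

Answer: buyqa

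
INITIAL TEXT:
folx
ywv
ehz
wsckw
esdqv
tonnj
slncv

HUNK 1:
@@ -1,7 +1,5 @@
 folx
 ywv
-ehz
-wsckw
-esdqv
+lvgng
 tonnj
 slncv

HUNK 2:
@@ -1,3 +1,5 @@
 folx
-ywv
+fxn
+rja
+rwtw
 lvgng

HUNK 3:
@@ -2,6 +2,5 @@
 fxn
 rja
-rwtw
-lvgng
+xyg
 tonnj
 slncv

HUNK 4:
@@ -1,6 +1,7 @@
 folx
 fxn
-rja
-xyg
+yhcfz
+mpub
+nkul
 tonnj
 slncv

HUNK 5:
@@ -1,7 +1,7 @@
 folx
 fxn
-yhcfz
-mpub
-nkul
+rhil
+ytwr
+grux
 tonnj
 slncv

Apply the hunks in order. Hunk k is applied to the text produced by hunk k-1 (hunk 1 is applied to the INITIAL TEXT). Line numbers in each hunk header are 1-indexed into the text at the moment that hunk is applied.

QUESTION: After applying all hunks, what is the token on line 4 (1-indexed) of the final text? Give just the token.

Answer: ytwr

Derivation:
Hunk 1: at line 1 remove [ehz,wsckw,esdqv] add [lvgng] -> 5 lines: folx ywv lvgng tonnj slncv
Hunk 2: at line 1 remove [ywv] add [fxn,rja,rwtw] -> 7 lines: folx fxn rja rwtw lvgng tonnj slncv
Hunk 3: at line 2 remove [rwtw,lvgng] add [xyg] -> 6 lines: folx fxn rja xyg tonnj slncv
Hunk 4: at line 1 remove [rja,xyg] add [yhcfz,mpub,nkul] -> 7 lines: folx fxn yhcfz mpub nkul tonnj slncv
Hunk 5: at line 1 remove [yhcfz,mpub,nkul] add [rhil,ytwr,grux] -> 7 lines: folx fxn rhil ytwr grux tonnj slncv
Final line 4: ytwr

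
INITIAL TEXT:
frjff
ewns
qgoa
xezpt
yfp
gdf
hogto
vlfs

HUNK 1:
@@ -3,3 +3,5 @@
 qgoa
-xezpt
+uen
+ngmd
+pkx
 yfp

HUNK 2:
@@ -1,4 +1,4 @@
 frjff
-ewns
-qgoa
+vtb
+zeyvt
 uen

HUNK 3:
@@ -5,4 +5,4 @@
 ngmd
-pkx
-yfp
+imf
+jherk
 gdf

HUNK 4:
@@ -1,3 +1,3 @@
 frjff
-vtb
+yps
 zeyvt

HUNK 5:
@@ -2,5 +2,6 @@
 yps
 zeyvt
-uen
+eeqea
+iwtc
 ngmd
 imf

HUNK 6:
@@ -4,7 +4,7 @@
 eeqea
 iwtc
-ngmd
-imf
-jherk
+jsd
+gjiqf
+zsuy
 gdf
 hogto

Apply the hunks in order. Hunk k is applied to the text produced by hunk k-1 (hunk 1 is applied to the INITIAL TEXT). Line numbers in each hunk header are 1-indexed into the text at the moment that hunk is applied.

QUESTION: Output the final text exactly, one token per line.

Hunk 1: at line 3 remove [xezpt] add [uen,ngmd,pkx] -> 10 lines: frjff ewns qgoa uen ngmd pkx yfp gdf hogto vlfs
Hunk 2: at line 1 remove [ewns,qgoa] add [vtb,zeyvt] -> 10 lines: frjff vtb zeyvt uen ngmd pkx yfp gdf hogto vlfs
Hunk 3: at line 5 remove [pkx,yfp] add [imf,jherk] -> 10 lines: frjff vtb zeyvt uen ngmd imf jherk gdf hogto vlfs
Hunk 4: at line 1 remove [vtb] add [yps] -> 10 lines: frjff yps zeyvt uen ngmd imf jherk gdf hogto vlfs
Hunk 5: at line 2 remove [uen] add [eeqea,iwtc] -> 11 lines: frjff yps zeyvt eeqea iwtc ngmd imf jherk gdf hogto vlfs
Hunk 6: at line 4 remove [ngmd,imf,jherk] add [jsd,gjiqf,zsuy] -> 11 lines: frjff yps zeyvt eeqea iwtc jsd gjiqf zsuy gdf hogto vlfs

Answer: frjff
yps
zeyvt
eeqea
iwtc
jsd
gjiqf
zsuy
gdf
hogto
vlfs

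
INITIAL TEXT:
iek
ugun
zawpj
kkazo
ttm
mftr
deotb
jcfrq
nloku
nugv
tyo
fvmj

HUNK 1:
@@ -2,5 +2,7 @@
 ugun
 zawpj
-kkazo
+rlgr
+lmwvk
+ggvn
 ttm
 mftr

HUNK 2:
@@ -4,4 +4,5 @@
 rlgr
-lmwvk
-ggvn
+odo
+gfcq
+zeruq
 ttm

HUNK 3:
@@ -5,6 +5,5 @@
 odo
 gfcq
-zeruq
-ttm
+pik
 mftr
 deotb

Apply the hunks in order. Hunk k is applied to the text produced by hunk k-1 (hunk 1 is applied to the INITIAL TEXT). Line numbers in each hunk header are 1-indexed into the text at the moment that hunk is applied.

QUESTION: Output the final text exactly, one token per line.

Answer: iek
ugun
zawpj
rlgr
odo
gfcq
pik
mftr
deotb
jcfrq
nloku
nugv
tyo
fvmj

Derivation:
Hunk 1: at line 2 remove [kkazo] add [rlgr,lmwvk,ggvn] -> 14 lines: iek ugun zawpj rlgr lmwvk ggvn ttm mftr deotb jcfrq nloku nugv tyo fvmj
Hunk 2: at line 4 remove [lmwvk,ggvn] add [odo,gfcq,zeruq] -> 15 lines: iek ugun zawpj rlgr odo gfcq zeruq ttm mftr deotb jcfrq nloku nugv tyo fvmj
Hunk 3: at line 5 remove [zeruq,ttm] add [pik] -> 14 lines: iek ugun zawpj rlgr odo gfcq pik mftr deotb jcfrq nloku nugv tyo fvmj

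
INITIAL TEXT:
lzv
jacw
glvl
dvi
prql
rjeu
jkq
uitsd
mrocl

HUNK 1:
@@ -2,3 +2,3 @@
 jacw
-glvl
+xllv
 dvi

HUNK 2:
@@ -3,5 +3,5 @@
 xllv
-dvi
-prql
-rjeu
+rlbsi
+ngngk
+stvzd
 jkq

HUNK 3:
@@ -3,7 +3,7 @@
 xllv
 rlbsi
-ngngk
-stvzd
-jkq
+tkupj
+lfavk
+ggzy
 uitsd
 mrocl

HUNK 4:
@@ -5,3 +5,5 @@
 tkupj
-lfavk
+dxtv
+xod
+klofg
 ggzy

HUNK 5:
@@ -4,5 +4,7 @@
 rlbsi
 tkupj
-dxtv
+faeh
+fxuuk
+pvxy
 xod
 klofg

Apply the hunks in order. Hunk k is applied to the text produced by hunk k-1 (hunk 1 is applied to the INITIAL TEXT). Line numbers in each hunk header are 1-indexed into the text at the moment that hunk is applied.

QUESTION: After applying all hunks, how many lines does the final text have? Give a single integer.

Answer: 13

Derivation:
Hunk 1: at line 2 remove [glvl] add [xllv] -> 9 lines: lzv jacw xllv dvi prql rjeu jkq uitsd mrocl
Hunk 2: at line 3 remove [dvi,prql,rjeu] add [rlbsi,ngngk,stvzd] -> 9 lines: lzv jacw xllv rlbsi ngngk stvzd jkq uitsd mrocl
Hunk 3: at line 3 remove [ngngk,stvzd,jkq] add [tkupj,lfavk,ggzy] -> 9 lines: lzv jacw xllv rlbsi tkupj lfavk ggzy uitsd mrocl
Hunk 4: at line 5 remove [lfavk] add [dxtv,xod,klofg] -> 11 lines: lzv jacw xllv rlbsi tkupj dxtv xod klofg ggzy uitsd mrocl
Hunk 5: at line 4 remove [dxtv] add [faeh,fxuuk,pvxy] -> 13 lines: lzv jacw xllv rlbsi tkupj faeh fxuuk pvxy xod klofg ggzy uitsd mrocl
Final line count: 13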